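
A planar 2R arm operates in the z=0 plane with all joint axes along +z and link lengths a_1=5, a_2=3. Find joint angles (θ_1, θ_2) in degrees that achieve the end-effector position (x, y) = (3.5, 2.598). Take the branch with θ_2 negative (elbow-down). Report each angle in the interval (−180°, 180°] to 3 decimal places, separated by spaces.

73.173 -120.001

cos θ_2 = (18.9996−5²−3²)/(2·5·3) = -0.5000; θ_2 = -120.0009° (elbow-down)
β = atan2(2.5980,3.5000) = 36.5860°; ψ = atan2(-2.5981,3.5000) = -36.5868°
θ_1 = β − ψ = 73.1728°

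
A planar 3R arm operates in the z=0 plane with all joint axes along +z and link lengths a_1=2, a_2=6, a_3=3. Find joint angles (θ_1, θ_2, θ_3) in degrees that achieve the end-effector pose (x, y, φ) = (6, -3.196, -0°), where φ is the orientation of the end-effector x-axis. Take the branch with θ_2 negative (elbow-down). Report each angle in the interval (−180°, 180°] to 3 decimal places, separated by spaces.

90.008 -150.005 59.997

wrist centre = target − a_3·(cos φ, sin φ) = (3.0000, -3.1960)
cos θ_2 = (19.2144−2²−6²)/(2·2·6) = -0.8661; θ_2 = -150.0047° (elbow-down)
β = atan2(-3.1960,3.0000) = -46.8119°; ψ = atan2(-2.9996,-3.1964) = -136.8194°
θ_1 = β − ψ = 90.0076°
θ_3 = φ − θ_1 − θ_2 = 59.9971° (wrapped to (-180°,180°])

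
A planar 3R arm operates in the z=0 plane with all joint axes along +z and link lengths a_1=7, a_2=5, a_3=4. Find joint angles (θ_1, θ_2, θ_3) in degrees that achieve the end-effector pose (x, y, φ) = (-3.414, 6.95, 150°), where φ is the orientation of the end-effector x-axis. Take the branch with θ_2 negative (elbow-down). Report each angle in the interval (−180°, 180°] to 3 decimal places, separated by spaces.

135.002 -134.997 149.995

wrist centre = target − a_3·(cos φ, sin φ) = (0.0501, 4.9500)
cos θ_2 = (24.5050−7²−5²)/(2·7·5) = -0.7071; θ_2 = -134.9971° (elbow-down)
β = atan2(4.9500,0.0501) = 89.4201°; ψ = atan2(-3.5357,3.4646) = -45.5816°
θ_1 = β − ψ = 135.0017°
θ_3 = φ − θ_1 − θ_2 = 149.9954° (wrapped to (-180°,180°])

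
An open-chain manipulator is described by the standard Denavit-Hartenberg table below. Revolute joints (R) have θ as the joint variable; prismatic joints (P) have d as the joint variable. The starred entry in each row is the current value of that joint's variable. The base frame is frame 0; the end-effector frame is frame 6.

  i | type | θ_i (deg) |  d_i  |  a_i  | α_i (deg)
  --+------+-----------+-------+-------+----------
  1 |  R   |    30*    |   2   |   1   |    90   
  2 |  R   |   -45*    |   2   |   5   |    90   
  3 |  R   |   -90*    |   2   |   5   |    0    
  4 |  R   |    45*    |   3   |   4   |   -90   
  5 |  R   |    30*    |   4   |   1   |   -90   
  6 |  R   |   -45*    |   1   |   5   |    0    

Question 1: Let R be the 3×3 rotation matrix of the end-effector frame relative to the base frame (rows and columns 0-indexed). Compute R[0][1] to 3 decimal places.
End-effector y-axis (col 1 of R) = (-0.2910,0.9093,0.2974)
R[0][1] = -0.2910

-0.291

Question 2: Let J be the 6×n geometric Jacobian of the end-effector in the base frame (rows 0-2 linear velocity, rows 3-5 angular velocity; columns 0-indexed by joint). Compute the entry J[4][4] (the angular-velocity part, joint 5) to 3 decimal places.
-0.362

axis z_4 = (0.7866,-0.3624,-0.5000); lever o_n−o_4 = (8.1186,1.3334,-3.2658)
cross product → J_v[:, 4] = (1.8501,-1.4906,3.9908)
J_ω[:, 4] = z_4
entry J[4][4] = -0.3624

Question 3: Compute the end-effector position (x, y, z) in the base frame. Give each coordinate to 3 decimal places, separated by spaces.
after link 1: o_1 = (0.8660, 0.5000, 2.0000)
after link 2: o_2 = (4.9279, 0.5357, -1.5355)
after link 3: o_3 = (1.2031, 4.1587, -2.9497)
after link 4: o_4 = (-0.3161, 6.5476, -7.0711)
after link 5: o_5 = (3.2051, 6.0217, -9.1505)
after link 6: o_6 = (7.8025, 7.8810, -10.3369)

7.802 7.881 -10.337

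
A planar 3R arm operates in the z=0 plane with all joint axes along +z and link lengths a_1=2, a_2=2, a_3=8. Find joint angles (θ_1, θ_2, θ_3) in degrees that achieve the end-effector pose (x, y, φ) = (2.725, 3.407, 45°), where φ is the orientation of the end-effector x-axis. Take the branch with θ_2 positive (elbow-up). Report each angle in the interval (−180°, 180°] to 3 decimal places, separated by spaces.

-164.994 44.992 165.002

wrist centre = target − a_3·(cos φ, sin φ) = (-2.9319, -2.2499)
cos θ_2 = (13.6576−2²−2²)/(2·2·2) = 0.7072; θ_2 = 44.9923° (elbow-up)
β = atan2(-2.2499,-2.9319) = -142.4980°; ψ = atan2(1.4140,3.4144) = 22.4962°
θ_1 = β − ψ = -164.9941°
θ_3 = φ − θ_1 − θ_2 = 165.0018° (wrapped to (-180°,180°])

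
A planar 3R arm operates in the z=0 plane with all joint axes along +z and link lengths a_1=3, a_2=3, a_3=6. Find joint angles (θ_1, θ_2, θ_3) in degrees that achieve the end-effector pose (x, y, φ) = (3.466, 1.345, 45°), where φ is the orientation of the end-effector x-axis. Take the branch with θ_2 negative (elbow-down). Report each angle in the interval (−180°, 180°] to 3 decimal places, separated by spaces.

-45.003 -120.002 -149.995

wrist centre = target − a_3·(cos φ, sin φ) = (-0.7766, -2.8976)
cos θ_2 = (8.9995−3²−3²)/(2·3·3) = -0.5000; θ_2 = -120.0019° (elbow-down)
β = atan2(-2.8976,-0.7766) = -105.0041°; ψ = atan2(-2.5980,1.4999) = -60.0009°
θ_1 = β − ψ = -45.0031°
θ_3 = φ − θ_1 − θ_2 = -149.9950° (wrapped to (-180°,180°])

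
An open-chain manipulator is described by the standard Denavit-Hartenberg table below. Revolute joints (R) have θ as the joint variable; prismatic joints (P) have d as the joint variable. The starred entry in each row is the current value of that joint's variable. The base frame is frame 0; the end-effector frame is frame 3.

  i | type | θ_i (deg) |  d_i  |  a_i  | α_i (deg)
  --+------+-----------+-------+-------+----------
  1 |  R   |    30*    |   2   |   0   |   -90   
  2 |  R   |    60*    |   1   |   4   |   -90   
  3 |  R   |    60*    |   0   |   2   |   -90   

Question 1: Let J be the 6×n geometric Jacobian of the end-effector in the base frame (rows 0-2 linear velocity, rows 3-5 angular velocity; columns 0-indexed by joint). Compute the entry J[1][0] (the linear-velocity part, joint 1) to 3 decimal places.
2.531

axis z_0 = ẑ; lever o_n−o_0 = (2.5311,0.6160,-2.3301)
cross product → J_v[:, 0] = (-0.6160,2.5311,0.0000)
J_ω[:, 0] = z_0
entry J[1][0] = 2.5311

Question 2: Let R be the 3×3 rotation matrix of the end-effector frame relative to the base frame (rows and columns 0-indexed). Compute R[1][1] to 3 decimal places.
End-effector y-axis (col 1 of R) = (0.7500,0.4330,0.5000)
R[1][1] = 0.4330

0.433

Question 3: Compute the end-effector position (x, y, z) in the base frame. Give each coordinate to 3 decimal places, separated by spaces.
2.531 0.616 -2.330

after link 1: o_1 = (0.0000, 0.0000, 2.0000)
after link 2: o_2 = (1.2321, 1.8660, -1.4641)
after link 3: o_3 = (2.5311, 0.6160, -2.3301)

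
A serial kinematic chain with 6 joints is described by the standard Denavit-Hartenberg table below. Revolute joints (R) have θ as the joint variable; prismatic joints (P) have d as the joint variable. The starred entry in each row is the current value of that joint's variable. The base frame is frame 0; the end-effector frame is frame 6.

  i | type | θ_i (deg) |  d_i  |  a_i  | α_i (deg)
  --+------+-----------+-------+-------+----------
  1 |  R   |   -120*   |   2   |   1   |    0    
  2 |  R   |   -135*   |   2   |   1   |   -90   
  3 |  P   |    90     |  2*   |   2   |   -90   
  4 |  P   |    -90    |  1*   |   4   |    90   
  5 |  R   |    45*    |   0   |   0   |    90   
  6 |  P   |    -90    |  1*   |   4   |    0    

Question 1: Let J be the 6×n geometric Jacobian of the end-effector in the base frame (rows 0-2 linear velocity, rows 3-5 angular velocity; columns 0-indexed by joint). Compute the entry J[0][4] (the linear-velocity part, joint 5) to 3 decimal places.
-0.500

axis z_4 = (0.0000,-0.0000,1.0000); lever o_n−o_4 = (-0.8660,0.5000,-4.0000)
cross product → J_v[:, 4] = (-0.5000,-0.8660,-0.0000)
J_ω[:, 4] = z_4
entry J[0][4] = -0.5000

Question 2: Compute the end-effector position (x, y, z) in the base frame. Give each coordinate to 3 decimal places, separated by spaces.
after link 1: o_1 = (-0.5000, -0.8660, 2.0000)
after link 2: o_2 = (-0.7588, 0.0999, 4.0000)
after link 3: o_3 = (-2.6907, -0.4177, 2.0000)
after link 4: o_4 = (-6.2956, -2.4189, 2.0000)
after link 5: o_5 = (-6.2956, -2.4189, 2.0000)
after link 6: o_6 = (-7.1616, -1.9189, -2.0000)

-7.162 -1.919 -2.000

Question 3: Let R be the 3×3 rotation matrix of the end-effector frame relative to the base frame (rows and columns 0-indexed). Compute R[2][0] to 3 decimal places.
-1.000

End-effector x-axis (col 0 of R) = (-0.0000,0.0000,-1.0000)
R[2][0] = -1.0000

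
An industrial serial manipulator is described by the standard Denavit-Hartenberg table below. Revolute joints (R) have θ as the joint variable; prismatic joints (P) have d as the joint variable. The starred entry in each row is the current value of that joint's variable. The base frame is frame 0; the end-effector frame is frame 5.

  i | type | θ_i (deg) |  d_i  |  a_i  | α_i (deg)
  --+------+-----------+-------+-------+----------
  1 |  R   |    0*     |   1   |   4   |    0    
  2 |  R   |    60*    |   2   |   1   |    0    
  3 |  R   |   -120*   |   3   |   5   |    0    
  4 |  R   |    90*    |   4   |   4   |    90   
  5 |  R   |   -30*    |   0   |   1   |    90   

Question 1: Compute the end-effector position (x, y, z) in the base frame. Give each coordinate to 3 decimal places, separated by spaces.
11.214 -1.031 9.500

after link 1: o_1 = (4.0000, 0.0000, 1.0000)
after link 2: o_2 = (4.5000, 0.8660, 3.0000)
after link 3: o_3 = (7.0000, -3.4641, 6.0000)
after link 4: o_4 = (10.4641, -1.4641, 10.0000)
after link 5: o_5 = (11.2141, -1.0311, 9.5000)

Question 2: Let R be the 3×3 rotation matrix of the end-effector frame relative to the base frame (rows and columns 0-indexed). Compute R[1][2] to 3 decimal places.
End-effector z-axis (col 2 of R) = (-0.4330,-0.2500,-0.8660)
R[1][2] = -0.2500

-0.250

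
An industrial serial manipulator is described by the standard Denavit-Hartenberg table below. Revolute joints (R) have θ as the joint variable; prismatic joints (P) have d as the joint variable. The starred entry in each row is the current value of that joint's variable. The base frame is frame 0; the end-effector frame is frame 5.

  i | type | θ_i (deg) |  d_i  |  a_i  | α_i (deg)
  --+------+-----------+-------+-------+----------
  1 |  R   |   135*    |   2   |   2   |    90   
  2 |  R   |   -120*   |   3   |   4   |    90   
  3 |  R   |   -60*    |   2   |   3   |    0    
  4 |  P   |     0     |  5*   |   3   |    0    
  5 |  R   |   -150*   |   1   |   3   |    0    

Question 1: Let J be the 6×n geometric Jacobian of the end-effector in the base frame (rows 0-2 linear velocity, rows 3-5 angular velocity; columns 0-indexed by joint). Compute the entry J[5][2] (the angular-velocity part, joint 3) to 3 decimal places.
0.500

axis z_2 = (0.6124,-0.6124,0.5000); lever o_n−o_2 = (2.4275,-7.6547,3.6519)
cross product → J_v[:, 2] = (1.5910,-1.0226,-3.2010)
J_ω[:, 2] = z_2
entry J[5][2] = 0.5000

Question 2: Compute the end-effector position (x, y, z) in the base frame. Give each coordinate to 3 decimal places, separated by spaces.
after link 1: o_1 = (-1.4142, 1.4142, 2.0000)
after link 2: o_2 = (2.1213, 2.1213, -1.4641)
after link 3: o_3 = (2.0393, -1.4709, -1.7631)
after link 4: o_4 = (3.7944, -6.9002, -0.5622)
after link 5: o_5 = (4.5488, -5.5333, 2.1878)

4.549 -5.533 2.188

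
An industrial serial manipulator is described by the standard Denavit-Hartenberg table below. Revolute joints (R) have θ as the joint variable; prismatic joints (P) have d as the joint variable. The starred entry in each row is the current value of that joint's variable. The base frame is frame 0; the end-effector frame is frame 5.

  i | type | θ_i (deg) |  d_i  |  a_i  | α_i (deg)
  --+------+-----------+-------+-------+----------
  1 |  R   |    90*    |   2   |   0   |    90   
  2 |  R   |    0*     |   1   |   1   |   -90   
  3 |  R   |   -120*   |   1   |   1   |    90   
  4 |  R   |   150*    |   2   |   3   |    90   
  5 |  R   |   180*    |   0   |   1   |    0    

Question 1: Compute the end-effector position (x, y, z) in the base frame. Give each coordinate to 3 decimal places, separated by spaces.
after link 1: o_1 = (0.0000, 0.0000, 2.0000)
after link 2: o_2 = (1.0000, 1.0000, 2.0000)
after link 3: o_3 = (1.8660, 0.5000, 3.0000)
after link 4: o_4 = (-1.3840, 0.0670, 4.5000)
after link 5: o_5 = (-0.6340, -0.3660, 4.0000)

-0.634 -0.366 4.000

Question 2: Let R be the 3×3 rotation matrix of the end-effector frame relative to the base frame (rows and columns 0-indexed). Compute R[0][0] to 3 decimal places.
End-effector x-axis (col 0 of R) = (0.7500,-0.4330,-0.5000)
R[0][0] = 0.7500

0.750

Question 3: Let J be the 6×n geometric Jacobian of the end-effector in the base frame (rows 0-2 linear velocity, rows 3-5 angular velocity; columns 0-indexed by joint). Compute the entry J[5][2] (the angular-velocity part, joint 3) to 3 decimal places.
axis z_2 = (0.0000,0.0000,1.0000); lever o_n−o_2 = (-1.6340,-1.3660,2.0000)
cross product → J_v[:, 2] = (1.3660,-1.6340,0.0000)
J_ω[:, 2] = z_2
entry J[5][2] = 1.0000

1.000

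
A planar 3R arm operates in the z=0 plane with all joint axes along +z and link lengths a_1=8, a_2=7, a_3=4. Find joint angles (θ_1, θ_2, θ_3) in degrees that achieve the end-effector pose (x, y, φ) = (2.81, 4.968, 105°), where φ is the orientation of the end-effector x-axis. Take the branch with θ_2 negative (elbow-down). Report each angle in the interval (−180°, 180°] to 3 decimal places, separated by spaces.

77.051 -150.000 177.948

wrist centre = target − a_3·(cos φ, sin φ) = (3.8453, 1.1043)
cos θ_2 = (16.0056−8²−7²)/(2·8·7) = -0.8660; θ_2 = -149.9995° (elbow-down)
β = atan2(1.1043,3.8453) = 16.0231°; ψ = atan2(-3.5001,1.9379) = -61.0283°
θ_1 = β − ψ = 77.0514°
θ_3 = φ − θ_1 − θ_2 = 177.9481° (wrapped to (-180°,180°])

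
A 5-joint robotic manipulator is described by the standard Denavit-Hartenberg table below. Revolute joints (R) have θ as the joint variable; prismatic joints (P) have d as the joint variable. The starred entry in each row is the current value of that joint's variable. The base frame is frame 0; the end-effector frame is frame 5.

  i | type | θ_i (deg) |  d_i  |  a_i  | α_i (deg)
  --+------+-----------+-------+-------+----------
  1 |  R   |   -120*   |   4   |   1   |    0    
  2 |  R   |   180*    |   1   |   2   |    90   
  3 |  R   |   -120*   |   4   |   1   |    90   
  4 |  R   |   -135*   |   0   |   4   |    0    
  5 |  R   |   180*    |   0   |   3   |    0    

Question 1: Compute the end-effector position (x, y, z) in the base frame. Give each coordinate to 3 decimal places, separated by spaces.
after link 1: o_1 = (-0.5000, -0.8660, 4.0000)
after link 2: o_2 = (0.5000, 0.8660, 5.0000)
after link 3: o_3 = (3.7141, -1.5670, 4.1340)
after link 4: o_4 = (1.9717, 1.0720, 6.5835)
after link 5: o_5 = (3.2785, -0.9072, 4.7463)

3.279 -0.907 4.746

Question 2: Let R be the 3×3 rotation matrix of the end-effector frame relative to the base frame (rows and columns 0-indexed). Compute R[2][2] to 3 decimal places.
End-effector z-axis (col 2 of R) = (-0.4330,-0.7500,0.5000)
R[2][2] = 0.5000

0.500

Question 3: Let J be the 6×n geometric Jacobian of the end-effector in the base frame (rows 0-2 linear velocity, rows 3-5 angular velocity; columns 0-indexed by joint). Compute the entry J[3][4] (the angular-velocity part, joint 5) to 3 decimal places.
axis z_4 = (-0.4330,-0.7500,0.5000); lever o_n−o_4 = (1.3068,-1.9792,-1.8371)
cross product → J_v[:, 4] = (2.3674,-0.1421,1.8371)
J_ω[:, 4] = z_4
entry J[3][4] = -0.4330

-0.433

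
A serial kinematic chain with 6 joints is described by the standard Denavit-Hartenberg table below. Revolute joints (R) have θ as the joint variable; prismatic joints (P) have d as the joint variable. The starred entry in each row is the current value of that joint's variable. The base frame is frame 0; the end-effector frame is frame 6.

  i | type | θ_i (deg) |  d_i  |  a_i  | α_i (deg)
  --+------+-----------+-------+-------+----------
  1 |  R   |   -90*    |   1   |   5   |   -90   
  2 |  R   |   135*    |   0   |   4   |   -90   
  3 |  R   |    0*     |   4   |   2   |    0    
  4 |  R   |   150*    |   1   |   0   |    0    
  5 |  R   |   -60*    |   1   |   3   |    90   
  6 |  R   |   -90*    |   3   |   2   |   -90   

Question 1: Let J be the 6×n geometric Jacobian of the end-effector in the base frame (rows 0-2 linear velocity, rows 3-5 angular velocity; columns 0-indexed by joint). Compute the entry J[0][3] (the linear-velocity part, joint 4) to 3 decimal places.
axis z_3 = (-0.0000,0.7071,0.7071); lever o_n−o_3 = (-3.0000,2.1213,-2.1213)
cross product → J_v[:, 3] = (-3.0000,-2.1213,2.1213)
J_ω[:, 3] = z_3
entry J[0][3] = -3.0000

-3.000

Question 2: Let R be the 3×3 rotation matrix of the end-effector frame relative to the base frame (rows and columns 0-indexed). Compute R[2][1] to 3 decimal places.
0.707

End-effector y-axis (col 1 of R) = (0.0000,-0.7071,0.7071)
R[2][1] = 0.7071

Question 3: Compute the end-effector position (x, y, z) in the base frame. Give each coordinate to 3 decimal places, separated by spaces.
after link 1: o_1 = (0.0000, -5.0000, 1.0000)
after link 2: o_2 = (0.0000, -2.1716, -1.8284)
after link 3: o_3 = (0.0000, 2.0711, -0.4142)
after link 4: o_4 = (0.0000, 2.7782, 0.2929)
after link 5: o_5 = (-3.0000, 3.4853, 1.0000)
after link 6: o_6 = (-3.0000, 4.1924, -2.5355)

-3.000 4.192 -2.536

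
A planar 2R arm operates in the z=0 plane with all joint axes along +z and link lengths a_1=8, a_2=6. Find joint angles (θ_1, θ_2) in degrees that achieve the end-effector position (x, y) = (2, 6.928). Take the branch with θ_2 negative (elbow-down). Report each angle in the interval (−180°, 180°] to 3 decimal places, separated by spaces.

120.000 -120.002

cos θ_2 = (51.9972−8²−6²)/(2·8·6) = -0.5000; θ_2 = -120.0019° (elbow-down)
β = atan2(6.9280,2.0000) = 73.8974°; ψ = atan2(-5.1961,4.9998) = -46.1026°
θ_1 = β − ψ = 120.0000°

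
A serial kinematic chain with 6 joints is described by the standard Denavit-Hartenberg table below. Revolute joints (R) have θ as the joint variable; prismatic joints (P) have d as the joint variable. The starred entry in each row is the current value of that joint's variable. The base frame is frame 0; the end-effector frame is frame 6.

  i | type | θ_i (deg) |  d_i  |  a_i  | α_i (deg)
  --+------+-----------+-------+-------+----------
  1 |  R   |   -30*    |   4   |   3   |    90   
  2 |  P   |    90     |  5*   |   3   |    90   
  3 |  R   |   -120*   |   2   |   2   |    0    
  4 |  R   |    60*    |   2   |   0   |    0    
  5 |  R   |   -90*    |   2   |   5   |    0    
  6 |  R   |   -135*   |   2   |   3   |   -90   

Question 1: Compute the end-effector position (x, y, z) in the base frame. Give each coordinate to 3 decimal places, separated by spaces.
7.693 -8.675 2.446

after link 1: o_1 = (2.5981, -1.5000, 4.0000)
after link 2: o_2 = (0.0981, -5.8301, 7.0000)
after link 3: o_3 = (2.6962, -5.3301, 6.0000)
after link 4: o_4 = (4.4282, -6.3301, 6.0000)
after link 5: o_5 = (7.4103, -5.1651, 1.6699)
after link 6: o_6 = (7.6934, -8.6746, 2.4463)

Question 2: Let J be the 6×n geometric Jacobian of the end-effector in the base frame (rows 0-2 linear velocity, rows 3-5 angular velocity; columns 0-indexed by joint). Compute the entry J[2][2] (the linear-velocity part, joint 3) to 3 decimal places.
1.334

axis z_2 = (0.8660,-0.5000,-0.0000); lever o_n−o_2 = (7.5953,-2.8445,-4.5537)
cross product → J_v[:, 2] = (2.2768,3.9436,1.3343)
J_ω[:, 2] = z_2
entry J[2][2] = 1.3343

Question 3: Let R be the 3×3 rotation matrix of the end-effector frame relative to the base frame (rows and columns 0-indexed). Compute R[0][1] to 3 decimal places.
End-effector y-axis (col 1 of R) = (-0.8660,0.5000,0.0000)
R[0][1] = -0.8660

-0.866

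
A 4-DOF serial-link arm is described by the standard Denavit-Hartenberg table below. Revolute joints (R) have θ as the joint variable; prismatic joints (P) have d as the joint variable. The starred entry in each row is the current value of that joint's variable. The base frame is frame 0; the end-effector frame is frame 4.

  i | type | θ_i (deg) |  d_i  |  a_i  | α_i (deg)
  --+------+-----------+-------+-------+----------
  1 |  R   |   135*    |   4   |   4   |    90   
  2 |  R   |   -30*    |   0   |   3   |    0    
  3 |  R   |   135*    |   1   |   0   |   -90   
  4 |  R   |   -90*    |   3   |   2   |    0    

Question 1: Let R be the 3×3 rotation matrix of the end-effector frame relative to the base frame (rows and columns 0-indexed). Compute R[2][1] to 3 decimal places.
End-effector y-axis (col 1 of R) = (0.1830,-0.1830,0.9659)
R[2][1] = 0.9659

0.966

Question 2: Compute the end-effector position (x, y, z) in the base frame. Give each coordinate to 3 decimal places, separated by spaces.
after link 1: o_1 = (-2.8284, 2.8284, 4.0000)
after link 2: o_2 = (-4.6655, 4.6655, 2.5000)
after link 3: o_3 = (-3.9584, 5.3727, 2.5000)
after link 4: o_4 = (-0.4952, 4.7378, 1.7235)

-0.495 4.738 1.724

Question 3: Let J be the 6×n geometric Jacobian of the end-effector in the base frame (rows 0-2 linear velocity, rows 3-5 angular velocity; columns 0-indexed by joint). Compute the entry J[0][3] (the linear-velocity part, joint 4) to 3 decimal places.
axis z_3 = (0.6830,-0.6830,-0.2588); lever o_n−o_3 = (3.4633,-0.6348,-0.7765)
cross product → J_v[:, 3] = (0.3660,-0.3660,1.9319)
J_ω[:, 3] = z_3
entry J[0][3] = 0.3660

0.366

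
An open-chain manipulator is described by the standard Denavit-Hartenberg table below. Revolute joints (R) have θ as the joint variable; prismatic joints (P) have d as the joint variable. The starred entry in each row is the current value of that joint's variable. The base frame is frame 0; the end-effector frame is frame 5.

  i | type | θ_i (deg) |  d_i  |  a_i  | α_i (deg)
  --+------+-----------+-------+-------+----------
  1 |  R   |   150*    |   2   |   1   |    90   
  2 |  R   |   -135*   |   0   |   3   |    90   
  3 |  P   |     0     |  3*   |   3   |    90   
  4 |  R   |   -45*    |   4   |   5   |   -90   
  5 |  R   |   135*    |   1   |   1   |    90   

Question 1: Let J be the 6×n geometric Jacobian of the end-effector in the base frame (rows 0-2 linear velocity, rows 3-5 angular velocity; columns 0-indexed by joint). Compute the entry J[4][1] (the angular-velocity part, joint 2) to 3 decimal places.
0.866

axis z_1 = (0.5000,0.8660,0.0000); lever o_n−o_1 = (4.7309,-6.5337,-6.4142)
cross product → J_v[:, 1] = (-5.5549,3.2071,-7.3640)
J_ω[:, 1] = z_1
entry J[4][1] = 0.8660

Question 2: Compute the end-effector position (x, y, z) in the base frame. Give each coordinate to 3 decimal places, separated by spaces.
after link 1: o_1 = (-0.8660, 0.5000, 2.0000)
after link 2: o_2 = (0.9711, -0.5607, -0.1213)
after link 3: o_3 = (4.6453, -2.6820, -0.1213)
after link 4: o_4 = (2.6453, -6.1461, -5.1213)
after link 5: o_5 = (3.8649, -6.0337, -4.4142)

3.865 -6.034 -4.414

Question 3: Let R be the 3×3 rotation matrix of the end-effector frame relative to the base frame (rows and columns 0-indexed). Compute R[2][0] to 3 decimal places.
0.707

End-effector x-axis (col 0 of R) = (0.3536,0.6124,0.7071)
R[2][0] = 0.7071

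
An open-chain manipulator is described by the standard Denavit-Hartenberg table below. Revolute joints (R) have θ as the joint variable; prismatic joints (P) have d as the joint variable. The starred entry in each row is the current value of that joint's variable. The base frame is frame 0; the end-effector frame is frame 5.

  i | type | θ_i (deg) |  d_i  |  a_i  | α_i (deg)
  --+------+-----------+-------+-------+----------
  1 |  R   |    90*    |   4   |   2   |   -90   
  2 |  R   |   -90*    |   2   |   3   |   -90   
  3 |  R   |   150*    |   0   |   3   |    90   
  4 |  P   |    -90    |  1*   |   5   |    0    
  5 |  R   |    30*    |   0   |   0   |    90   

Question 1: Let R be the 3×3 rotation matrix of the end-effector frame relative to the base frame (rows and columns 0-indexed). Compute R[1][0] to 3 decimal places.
-0.866

End-effector x-axis (col 0 of R) = (0.2500,-0.8660,-0.4330)
R[1][0] = -0.8660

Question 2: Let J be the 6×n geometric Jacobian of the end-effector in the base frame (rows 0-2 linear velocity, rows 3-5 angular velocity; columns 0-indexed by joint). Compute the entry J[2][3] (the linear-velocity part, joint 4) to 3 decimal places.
prismatic axis z_3 = (0.8660,0.0000,0.5000)
J_v[:, 3] = z_3; J_ω[:, 3] = (0,0,0)
entry J[2][3] = 0.5000

0.500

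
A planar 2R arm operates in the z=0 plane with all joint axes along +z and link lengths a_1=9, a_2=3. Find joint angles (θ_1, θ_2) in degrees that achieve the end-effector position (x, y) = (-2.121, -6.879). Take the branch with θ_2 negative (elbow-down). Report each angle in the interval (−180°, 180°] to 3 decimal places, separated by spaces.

-89.996 -134.995

cos θ_2 = (51.8193−9²−3²)/(2·9·3) = -0.7071; θ_2 = -134.9954° (elbow-down)
β = atan2(-6.8790,-2.1210) = -107.1361°; ψ = atan2(-2.1215,6.8788) = -17.1402°
θ_1 = β − ψ = -89.9959°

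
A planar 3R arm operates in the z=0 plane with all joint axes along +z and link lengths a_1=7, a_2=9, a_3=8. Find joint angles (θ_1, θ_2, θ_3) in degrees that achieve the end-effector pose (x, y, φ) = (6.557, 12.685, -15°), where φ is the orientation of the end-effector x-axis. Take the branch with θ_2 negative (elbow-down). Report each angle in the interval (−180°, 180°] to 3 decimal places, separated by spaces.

wrist centre = target − a_3·(cos φ, sin φ) = (-1.1704, 14.7556)
cos θ_2 = (219.0962−7²−9²)/(2·7·9) = 0.7071; θ_2 = -44.9995° (elbow-down)
β = atan2(14.7556,-1.1704) = 94.5352°; ψ = atan2(-6.3639,13.3640) = -25.4637°
θ_1 = β − ψ = 119.9989°
θ_3 = φ − θ_1 − θ_2 = -89.9993° (wrapped to (-180°,180°])

119.999 -45.000 -89.999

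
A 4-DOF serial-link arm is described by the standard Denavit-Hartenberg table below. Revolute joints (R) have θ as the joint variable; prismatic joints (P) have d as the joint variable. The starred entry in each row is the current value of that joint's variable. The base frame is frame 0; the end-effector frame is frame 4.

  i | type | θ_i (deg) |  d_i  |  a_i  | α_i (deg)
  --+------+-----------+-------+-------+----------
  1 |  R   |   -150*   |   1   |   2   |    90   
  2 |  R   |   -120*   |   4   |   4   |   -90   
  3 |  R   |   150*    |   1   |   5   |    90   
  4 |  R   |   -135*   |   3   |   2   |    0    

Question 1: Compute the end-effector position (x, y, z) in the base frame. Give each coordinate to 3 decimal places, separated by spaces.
after link 1: o_1 = (-1.7321, -1.0000, 1.0000)
after link 2: o_2 = (-2.0000, 3.4641, -2.4641)
after link 3: o_3 = (-3.3750, -0.2165, 0.7859)
after link 4: o_4 = (-0.1890, -0.5606, -0.8667)

-0.189 -0.561 -0.867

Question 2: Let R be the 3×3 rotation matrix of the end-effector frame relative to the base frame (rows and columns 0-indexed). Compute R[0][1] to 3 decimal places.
End-effector y-axis (col 1 of R) = (0.4419,-0.1531,0.8839)
R[0][1] = 0.4419

0.442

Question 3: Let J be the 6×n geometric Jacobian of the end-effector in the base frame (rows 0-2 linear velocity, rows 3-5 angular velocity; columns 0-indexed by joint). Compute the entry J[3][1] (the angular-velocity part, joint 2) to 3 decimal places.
axis z_1 = (-0.5000,0.8660,0.0000); lever o_n−o_1 = (1.5430,0.4394,-1.8667)
cross product → J_v[:, 1] = (-1.6166,-0.9333,-1.5560)
J_ω[:, 1] = z_1
entry J[3][1] = -0.5000

-0.500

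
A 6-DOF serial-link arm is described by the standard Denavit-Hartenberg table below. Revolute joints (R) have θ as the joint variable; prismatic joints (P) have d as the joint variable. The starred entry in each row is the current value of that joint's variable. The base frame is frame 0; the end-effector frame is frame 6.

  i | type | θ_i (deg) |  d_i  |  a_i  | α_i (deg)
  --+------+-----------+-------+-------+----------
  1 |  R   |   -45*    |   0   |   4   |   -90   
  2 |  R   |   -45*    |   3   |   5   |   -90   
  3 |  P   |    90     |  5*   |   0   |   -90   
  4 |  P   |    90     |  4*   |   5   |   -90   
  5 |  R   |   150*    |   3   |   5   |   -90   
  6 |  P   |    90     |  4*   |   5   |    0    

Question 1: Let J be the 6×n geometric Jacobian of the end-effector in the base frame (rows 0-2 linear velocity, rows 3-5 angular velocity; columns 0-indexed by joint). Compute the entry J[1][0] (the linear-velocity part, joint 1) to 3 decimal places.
axis z_0 = ẑ; lever o_n−o_0 = (6.7185,-5.3043,-4.4507)
cross product → J_v[:, 0] = (5.3043,6.7185,-0.0000)
J_ω[:, 0] = z_0
entry J[1][0] = 6.7185

6.719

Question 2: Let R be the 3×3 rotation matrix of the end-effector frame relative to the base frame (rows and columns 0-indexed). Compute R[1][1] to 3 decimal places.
0.683

End-effector y-axis (col 1 of R) = (-0.6830,0.6830,0.2588)
R[1][1] = 0.6830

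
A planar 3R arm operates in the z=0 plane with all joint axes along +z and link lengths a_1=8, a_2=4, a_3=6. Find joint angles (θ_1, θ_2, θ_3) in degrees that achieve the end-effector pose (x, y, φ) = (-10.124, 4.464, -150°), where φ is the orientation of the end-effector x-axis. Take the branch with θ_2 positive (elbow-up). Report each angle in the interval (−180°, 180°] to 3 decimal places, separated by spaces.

wrist centre = target − a_3·(cos φ, sin φ) = (-4.9278, 7.4640)
cos θ_2 = (79.9950−8²−4²)/(2·8·4) = -0.0001; θ_2 = 90.0045° (elbow-up)
β = atan2(7.4640,-4.9278) = 123.4334°; ψ = atan2(4.0000,7.9997) = 26.5660°
θ_1 = β − ψ = 96.8675°
θ_3 = φ − θ_1 − θ_2 = 23.1280° (wrapped to (-180°,180°])

96.867 90.004 23.128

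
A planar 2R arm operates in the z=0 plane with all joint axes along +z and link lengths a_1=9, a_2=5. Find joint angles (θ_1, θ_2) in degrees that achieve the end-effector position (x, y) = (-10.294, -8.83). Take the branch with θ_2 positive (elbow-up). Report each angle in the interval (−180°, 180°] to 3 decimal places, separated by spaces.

cos θ_2 = (183.9353−9²−5²)/(2·9·5) = 0.8659; θ_2 = 30.0088° (elbow-up)
β = atan2(-8.8300,-10.2940) = -139.3776°; ψ = atan2(2.5007,13.3297) = 10.6252°
θ_1 = β − ψ = -150.0029°

-150.003 30.009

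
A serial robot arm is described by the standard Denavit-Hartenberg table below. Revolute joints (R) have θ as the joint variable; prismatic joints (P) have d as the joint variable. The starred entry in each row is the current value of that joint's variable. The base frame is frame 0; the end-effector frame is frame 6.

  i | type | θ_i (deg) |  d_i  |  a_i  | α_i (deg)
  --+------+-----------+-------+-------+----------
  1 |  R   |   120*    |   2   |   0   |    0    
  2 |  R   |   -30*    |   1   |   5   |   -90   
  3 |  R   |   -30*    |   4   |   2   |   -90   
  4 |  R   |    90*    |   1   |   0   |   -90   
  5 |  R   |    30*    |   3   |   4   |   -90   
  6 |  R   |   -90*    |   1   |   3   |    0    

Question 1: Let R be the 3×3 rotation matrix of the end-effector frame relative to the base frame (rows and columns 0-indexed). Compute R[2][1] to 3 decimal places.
End-effector y-axis (col 1 of R) = (0.8660,-0.2500,0.4330)
R[2][1] = 0.4330

0.433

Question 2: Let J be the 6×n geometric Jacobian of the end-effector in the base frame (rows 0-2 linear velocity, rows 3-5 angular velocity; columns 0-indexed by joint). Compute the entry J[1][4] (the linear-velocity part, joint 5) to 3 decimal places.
axis z_4 = (-0.0000,-0.8660,-0.5000); lever o_n−o_4 = (2.9641,-6.6292,-0.5179)
cross product → J_v[:, 4] = (-2.8660,-1.4821,2.5670)
J_ω[:, 4] = z_4
entry J[1][4] = -1.4821

-1.482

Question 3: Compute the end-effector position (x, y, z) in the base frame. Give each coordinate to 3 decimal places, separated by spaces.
after link 1: o_1 = (0.0000, 0.0000, 2.0000)
after link 2: o_2 = (0.0000, 5.0000, 3.0000)
after link 3: o_3 = (-4.0000, 6.7321, 4.0000)
after link 4: o_4 = (-4.0000, 7.2321, 3.1340)
after link 5: o_5 = (-0.5359, 3.6340, 3.3660)
after link 6: o_6 = (-1.0359, 0.6029, 2.6160)

-1.036 0.603 2.616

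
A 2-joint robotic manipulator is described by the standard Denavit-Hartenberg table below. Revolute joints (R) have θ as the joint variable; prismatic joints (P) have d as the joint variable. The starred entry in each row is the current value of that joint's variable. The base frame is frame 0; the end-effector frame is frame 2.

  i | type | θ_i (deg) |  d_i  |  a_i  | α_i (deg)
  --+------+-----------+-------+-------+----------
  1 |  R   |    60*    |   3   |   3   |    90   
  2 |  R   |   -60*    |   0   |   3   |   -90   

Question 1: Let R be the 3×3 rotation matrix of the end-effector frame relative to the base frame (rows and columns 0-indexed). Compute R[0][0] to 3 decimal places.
End-effector x-axis (col 0 of R) = (0.2500,0.4330,-0.8660)
R[0][0] = 0.2500

0.250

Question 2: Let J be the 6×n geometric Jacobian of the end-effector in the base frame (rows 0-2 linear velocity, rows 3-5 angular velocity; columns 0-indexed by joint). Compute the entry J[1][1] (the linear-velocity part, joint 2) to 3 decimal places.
axis z_1 = (0.8660,-0.5000,0.0000); lever o_n−o_1 = (0.7500,1.2990,-2.5981)
cross product → J_v[:, 1] = (1.2990,2.2500,1.5000)
J_ω[:, 1] = z_1
entry J[1][1] = 2.2500

2.250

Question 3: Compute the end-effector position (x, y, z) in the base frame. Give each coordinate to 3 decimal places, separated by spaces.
after link 1: o_1 = (1.5000, 2.5981, 3.0000)
after link 2: o_2 = (2.2500, 3.8971, 0.4019)

2.250 3.897 0.402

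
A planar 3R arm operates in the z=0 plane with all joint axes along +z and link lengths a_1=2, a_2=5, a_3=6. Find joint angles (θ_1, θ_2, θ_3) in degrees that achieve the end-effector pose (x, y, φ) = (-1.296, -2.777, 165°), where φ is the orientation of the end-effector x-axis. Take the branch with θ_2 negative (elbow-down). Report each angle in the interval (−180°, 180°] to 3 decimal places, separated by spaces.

wrist centre = target − a_3·(cos φ, sin φ) = (4.4996, -4.3299)
cos θ_2 = (38.9942−2²−5²)/(2·2·5) = 0.4997; θ_2 = -60.0193° (elbow-down)
β = atan2(-4.3299,4.4996) = -43.8993°; ψ = atan2(-4.3310,4.4985) = -43.9128°
θ_1 = β − ψ = 0.0135°
θ_3 = φ − θ_1 − θ_2 = -134.9941° (wrapped to (-180°,180°])

0.013 -60.019 -134.994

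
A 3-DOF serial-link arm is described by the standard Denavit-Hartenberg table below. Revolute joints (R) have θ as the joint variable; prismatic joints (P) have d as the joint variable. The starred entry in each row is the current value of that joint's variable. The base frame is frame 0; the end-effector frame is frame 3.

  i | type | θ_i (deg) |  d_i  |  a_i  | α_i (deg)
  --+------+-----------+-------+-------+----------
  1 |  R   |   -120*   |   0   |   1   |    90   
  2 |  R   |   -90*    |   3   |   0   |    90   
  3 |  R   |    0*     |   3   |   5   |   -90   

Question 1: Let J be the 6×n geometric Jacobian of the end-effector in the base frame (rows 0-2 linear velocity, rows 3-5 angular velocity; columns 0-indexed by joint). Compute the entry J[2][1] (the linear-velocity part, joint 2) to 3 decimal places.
axis z_1 = (-0.8660,0.5000,0.0000); lever o_n−o_1 = (-1.0981,4.0981,-5.0000)
cross product → J_v[:, 1] = (-2.5000,-4.3301,-3.0000)
J_ω[:, 1] = z_1
entry J[2][1] = -3.0000

-3.000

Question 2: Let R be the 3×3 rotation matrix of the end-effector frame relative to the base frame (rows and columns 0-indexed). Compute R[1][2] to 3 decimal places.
0.500

End-effector z-axis (col 2 of R) = (-0.8660,0.5000,0.0000)
R[1][2] = 0.5000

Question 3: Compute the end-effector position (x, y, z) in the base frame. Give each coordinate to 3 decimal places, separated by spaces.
after link 1: o_1 = (-0.5000, -0.8660, 0.0000)
after link 2: o_2 = (-3.0981, 0.6340, 0.0000)
after link 3: o_3 = (-1.5981, 3.2321, -5.0000)

-1.598 3.232 -5.000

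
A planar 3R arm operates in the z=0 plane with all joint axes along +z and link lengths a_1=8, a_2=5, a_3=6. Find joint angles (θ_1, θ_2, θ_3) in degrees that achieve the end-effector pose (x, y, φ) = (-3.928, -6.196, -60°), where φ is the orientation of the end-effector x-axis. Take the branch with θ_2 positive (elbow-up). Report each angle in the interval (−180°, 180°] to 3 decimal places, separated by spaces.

149.999 120.003 29.999

wrist centre = target − a_3·(cos φ, sin φ) = (-6.9280, -0.9998)
cos θ_2 = (48.9969−8²−5²)/(2·8·5) = -0.5000; θ_2 = 120.0026° (elbow-up)
β = atan2(-0.9998,-6.9280) = -171.7878°; ψ = atan2(4.3300,5.4998) = 38.2135°
θ_1 = β − ψ = -210.0013°
θ_3 = φ − θ_1 − θ_2 = 29.9987° (wrapped to (-180°,180°])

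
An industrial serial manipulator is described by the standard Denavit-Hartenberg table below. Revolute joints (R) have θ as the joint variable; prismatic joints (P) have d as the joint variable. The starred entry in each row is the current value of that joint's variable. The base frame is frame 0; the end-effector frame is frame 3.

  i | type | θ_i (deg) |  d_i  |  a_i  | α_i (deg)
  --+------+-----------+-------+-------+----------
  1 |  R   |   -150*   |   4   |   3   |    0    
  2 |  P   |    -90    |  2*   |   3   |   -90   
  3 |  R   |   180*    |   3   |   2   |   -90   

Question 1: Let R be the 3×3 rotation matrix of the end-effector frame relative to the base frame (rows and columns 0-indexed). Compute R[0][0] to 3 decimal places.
End-effector x-axis (col 0 of R) = (0.5000,-0.8660,-0.0000)
R[0][0] = 0.5000

0.500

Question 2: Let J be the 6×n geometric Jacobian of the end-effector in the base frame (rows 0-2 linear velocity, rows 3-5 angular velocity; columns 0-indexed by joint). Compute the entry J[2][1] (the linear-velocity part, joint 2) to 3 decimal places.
prismatic axis z_1 = (0.0000,0.0000,1.0000)
J_v[:, 1] = z_1; J_ω[:, 1] = (0,0,0)
entry J[2][1] = 1.0000

1.000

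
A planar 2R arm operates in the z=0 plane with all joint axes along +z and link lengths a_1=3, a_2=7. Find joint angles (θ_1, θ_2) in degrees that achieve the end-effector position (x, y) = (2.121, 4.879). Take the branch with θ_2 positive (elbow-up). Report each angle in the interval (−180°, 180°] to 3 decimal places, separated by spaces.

-44.991 134.997

cos θ_2 = (28.3033−3²−7²)/(2·3·7) = -0.7071; θ_2 = 134.9966° (elbow-up)
β = atan2(4.8790,2.1210) = 66.5044°; ψ = atan2(4.9500,-1.9495) = 111.4958°
θ_1 = β − ψ = -44.9913°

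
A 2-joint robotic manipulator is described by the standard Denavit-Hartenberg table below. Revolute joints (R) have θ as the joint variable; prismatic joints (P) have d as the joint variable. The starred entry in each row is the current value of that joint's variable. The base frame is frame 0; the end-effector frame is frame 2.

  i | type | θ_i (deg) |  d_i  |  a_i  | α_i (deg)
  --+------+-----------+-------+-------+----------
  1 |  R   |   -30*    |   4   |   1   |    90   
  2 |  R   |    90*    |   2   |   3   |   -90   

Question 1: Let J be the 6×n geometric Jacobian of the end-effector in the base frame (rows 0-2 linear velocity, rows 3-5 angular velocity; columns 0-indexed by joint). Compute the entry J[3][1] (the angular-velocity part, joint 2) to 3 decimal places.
-0.500

axis z_1 = (-0.5000,-0.8660,0.0000); lever o_n−o_1 = (-1.0000,-1.7321,3.0000)
cross product → J_v[:, 1] = (-2.5981,1.5000,0.0000)
J_ω[:, 1] = z_1
entry J[3][1] = -0.5000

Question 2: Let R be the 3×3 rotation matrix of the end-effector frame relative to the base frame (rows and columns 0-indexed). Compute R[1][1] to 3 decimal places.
End-effector y-axis (col 1 of R) = (0.5000,0.8660,-0.0000)
R[1][1] = 0.8660

0.866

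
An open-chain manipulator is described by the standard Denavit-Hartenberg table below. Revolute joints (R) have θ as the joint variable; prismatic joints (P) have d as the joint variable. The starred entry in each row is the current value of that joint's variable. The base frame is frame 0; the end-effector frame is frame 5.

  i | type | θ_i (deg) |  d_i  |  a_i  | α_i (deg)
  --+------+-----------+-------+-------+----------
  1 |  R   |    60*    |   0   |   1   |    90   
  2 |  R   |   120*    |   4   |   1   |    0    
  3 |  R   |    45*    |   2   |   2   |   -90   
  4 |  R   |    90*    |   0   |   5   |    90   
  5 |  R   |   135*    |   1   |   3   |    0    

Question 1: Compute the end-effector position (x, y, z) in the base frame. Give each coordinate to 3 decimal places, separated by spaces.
after link 1: o_1 = (0.5000, 0.8660, 0.0000)
after link 2: o_2 = (3.7141, -1.5670, 0.8660)
after link 3: o_3 = (4.4802, -4.2400, 1.3837)
after link 4: o_4 = (0.1501, -1.7400, 1.3837)
after link 5: o_5 = (1.2297, -4.1127, -0.4066)

1.230 -4.113 -0.407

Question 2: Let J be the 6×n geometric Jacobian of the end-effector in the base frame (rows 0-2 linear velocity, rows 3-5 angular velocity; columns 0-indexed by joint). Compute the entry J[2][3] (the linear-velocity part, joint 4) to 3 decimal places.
axis z_3 = (-0.1294,-0.2241,-0.9659); lever o_n−o_3 = (-3.2505,0.1273,-1.7902)
cross product → J_v[:, 3] = (0.5243,2.9081,-0.7451)
J_ω[:, 3] = z_3
entry J[2][3] = -0.7451

-0.745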